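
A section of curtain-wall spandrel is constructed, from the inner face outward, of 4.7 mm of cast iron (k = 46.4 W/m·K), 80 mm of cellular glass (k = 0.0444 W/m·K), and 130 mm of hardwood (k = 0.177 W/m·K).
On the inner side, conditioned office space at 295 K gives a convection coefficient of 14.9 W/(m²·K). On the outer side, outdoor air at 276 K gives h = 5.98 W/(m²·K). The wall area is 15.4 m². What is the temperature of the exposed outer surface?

Treating each layer as a thermal resistance in series:
R_inner film = 1/(h_i·A) = 1/(14.9×15.4) = 0.004358 K/W
R_cast iron = L/(kA) = 0.0047/(46.4×15.4) = 6.577×10^-6 K/W
R_cellular glass = L/(kA) = 0.08/(0.0444×15.4) = 0.117 K/W
R_hardwood = L/(kA) = 0.13/(0.177×15.4) = 0.04769 K/W
R_outer film = 1/(h_o·A) = 1/(5.98×15.4) = 0.01086 K/W
R_total = 0.1799 K/W;  Q = ΔT/R_total = 19/0.1799 = 105.6 W
T_interface = T_inner − Q·ΣR(inner→interface) = 295 − 106×0.1691

T ≈ 277 K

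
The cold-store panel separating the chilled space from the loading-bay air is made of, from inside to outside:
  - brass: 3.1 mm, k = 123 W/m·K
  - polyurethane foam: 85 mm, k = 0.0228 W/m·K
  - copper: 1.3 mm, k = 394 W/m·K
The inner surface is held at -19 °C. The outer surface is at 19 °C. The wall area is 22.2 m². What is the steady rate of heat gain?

Q ≈ 226 W

Model the wall as resistances in series:
R_brass = L/(kA) = 0.0031/(123×22.2) = 1.135×10^-6 K/W
R_polyurethane foam = L/(kA) = 0.085/(0.0228×22.2) = 0.1679 K/W
R_copper = L/(kA) = 0.0013/(394×22.2) = 1.486×10^-7 K/W
R_total = 0.1679 K/W
Q = ΔT / R_total = 38 / 0.1679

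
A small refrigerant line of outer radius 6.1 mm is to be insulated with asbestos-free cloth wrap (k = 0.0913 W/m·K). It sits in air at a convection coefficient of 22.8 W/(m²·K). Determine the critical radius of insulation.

r_cr ≈ 4 mm

For a cylinder r_cr = k/h = 0.0913/22.8
r_cr = 4 mm; since the bare radius (6.1 mm) is above r_cr, any added insulation will reduce heat loss.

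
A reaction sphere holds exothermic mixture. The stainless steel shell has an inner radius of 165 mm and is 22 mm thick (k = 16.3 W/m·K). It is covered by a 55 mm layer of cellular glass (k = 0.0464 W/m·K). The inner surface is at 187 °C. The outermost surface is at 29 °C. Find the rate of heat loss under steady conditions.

Radial (spherical) resistances in series:
R_stainless steel shell = (1/0.165 − 1/0.187)/(4π×16.3) = 0.003481 K/W
R_cellular glass = (1/0.187 − 1/0.242)/(4π×0.0464) = 2.084 K/W
R_total = 2.088 K/W
Q = ΔT/R_total = 158/2.088

Q ≈ 75.7 W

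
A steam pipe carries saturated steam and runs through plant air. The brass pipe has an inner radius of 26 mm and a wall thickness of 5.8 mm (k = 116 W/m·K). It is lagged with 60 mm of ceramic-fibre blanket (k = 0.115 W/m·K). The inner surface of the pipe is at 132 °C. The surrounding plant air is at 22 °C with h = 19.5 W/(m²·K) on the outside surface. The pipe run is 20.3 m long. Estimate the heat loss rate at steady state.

Per-layer cylindrical resistances, series-summed:
R_brass pipe wall = ln(31.8/26)/(2π×116×20.3) = 1.361×10^-5 K/W
R_ceramic-fibre blanket = ln(91.8/31.8)/(2π×0.115×20.3) = 0.07228 K/W
R_outer film = 1/(h_o·2πr_oL) = 1/(19.5×2π×0.0918×20.3) = 0.00438 K/W
R_total = 0.07667 K/W
Q = ΔT/R_total = 110/0.07667

Q ≈ 1430 W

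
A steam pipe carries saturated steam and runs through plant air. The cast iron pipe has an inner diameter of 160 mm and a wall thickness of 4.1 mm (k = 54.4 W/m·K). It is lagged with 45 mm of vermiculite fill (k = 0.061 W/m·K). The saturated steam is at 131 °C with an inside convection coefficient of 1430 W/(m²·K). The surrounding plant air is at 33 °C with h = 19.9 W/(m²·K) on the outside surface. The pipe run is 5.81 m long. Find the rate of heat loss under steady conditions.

Q ≈ 482 W

For a radial system each layer contributes R = ln(r_out/r_in)/(2πkL); films add R = 1/(hA).
R_inner film = 1/(h_i·2πr₁L) = 1/(1430×2π×0.08×5.81) = 2.395×10^-4 K/W
R_cast iron pipe wall = ln(84.1/80)/(2π×54.4×5.81) = 2.517×10^-5 K/W
R_vermiculite fill = ln(129.1/84.1)/(2π×0.061×5.81) = 0.1925 K/W
R_outer film = 1/(h_o·2πr_oL) = 1/(19.9×2π×0.1291×5.81) = 0.01066 K/W
R_total = 0.2034 K/W
Q = ΔT/R_total = 98/0.2034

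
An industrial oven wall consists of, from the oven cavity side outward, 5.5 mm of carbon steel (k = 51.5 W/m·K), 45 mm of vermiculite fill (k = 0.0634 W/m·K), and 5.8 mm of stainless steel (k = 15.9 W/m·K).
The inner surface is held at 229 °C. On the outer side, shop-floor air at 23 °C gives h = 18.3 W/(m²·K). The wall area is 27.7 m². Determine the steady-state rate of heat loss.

Model the wall as resistances in series:
R_carbon steel = L/(kA) = 0.0055/(51.5×27.7) = 3.855×10^-6 K/W
R_vermiculite fill = L/(kA) = 0.045/(0.0634×27.7) = 0.02562 K/W
R_stainless steel = L/(kA) = 0.0058/(15.9×27.7) = 1.317×10^-5 K/W
R_outer film = 1/(h_o·A) = 1/(18.3×27.7) = 0.001973 K/W
R_total = 0.02761 K/W
Q = ΔT / R_total = 206 / 0.02761

Q ≈ 7460 W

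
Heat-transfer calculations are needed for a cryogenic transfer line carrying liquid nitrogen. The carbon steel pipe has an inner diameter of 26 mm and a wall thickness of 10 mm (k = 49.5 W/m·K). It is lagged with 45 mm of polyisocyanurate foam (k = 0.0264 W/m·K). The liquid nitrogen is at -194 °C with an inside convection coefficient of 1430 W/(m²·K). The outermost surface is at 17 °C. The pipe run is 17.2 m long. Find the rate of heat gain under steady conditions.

Radial resistances (cylindrical: R_cond = ln(r_o/r_i)/(2πkL), R_conv = 1/(h·2πrL)):
R_inner film = 1/(h_i·2πr₁L) = 1/(1430×2π×0.013×17.2) = 4.978×10^-4 K/W
R_carbon steel pipe wall = ln(23/13)/(2π×49.5×17.2) = 1.067×10^-4 K/W
R_polyisocyanurate foam = ln(68/23)/(2π×0.0264×17.2) = 0.3799 K/W
R_total = 0.3806 K/W
Q = ΔT/R_total = 211/0.3806

Q ≈ 554 W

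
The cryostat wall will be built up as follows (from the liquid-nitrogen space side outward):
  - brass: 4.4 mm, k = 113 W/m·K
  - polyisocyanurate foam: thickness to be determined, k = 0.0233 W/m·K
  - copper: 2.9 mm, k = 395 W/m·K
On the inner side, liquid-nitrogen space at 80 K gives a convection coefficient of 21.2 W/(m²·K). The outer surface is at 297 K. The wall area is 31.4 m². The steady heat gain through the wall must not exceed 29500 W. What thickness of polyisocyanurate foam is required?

L ≈ 4.28 mm

Using the resistance-network approach (series):
R_inner film = 1/(h_i·A) = 1/(21.2×31.4) = 0.001502 K/W
R_brass = L/(kA) = 0.0044/(113×31.4) = 1.24×10^-6 K/W
R_copper = L/(kA) = 0.0029/(395×31.4) = 2.338×10^-7 K/W
Sum of the known resistances R_other = 0.001504 K/W
Required total resistance R_tot = ΔT/Q_allow = 217/29500 = 0.007356 K/W
R_polyisocyanurate foam = R_tot − R_other = 0.005852 K/W
L = R·k·A = 0.005852×0.0233×31.4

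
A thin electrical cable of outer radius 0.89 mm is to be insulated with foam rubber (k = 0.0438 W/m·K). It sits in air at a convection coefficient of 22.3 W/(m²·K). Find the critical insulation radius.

r_cr ≈ 1.96 mm

For a cylinder r_cr = k/h = 0.0438/22.3
r_cr = 1.96 mm; since the bare radius (0.89 mm) is below r_cr, adding a thin layer of insulation will *increase* heat loss.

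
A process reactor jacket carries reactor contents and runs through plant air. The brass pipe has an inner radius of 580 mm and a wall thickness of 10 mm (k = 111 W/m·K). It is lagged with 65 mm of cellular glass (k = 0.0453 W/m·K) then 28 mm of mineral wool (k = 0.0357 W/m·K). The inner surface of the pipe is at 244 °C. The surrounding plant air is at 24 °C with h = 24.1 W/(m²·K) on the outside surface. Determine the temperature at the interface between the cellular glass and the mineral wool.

Per-layer cylindrical resistances, series-summed:
R_brass pipe wall = ln(590/580)/(2π×111×1) = 2.451×10^-5 K/W
R_cellular glass = ln(655/590)/(2π×0.0453×1) = 0.3672 K/W
R_mineral wool = ln(683/655)/(2π×0.0357×1) = 0.1866 K/W
R_outer film = 1/(h_o·2πr_oL) = 1/(24.1×2π×0.683×1) = 0.009669 K/W
R_total = 0.5635 K/W
Q = ΔT/R_total = 220/0.5635
Q = 390 W/m
T_interface = T_inner − Q·ΣR(inner→interface) = 244 − 390×0.3672

T ≈ 101 °C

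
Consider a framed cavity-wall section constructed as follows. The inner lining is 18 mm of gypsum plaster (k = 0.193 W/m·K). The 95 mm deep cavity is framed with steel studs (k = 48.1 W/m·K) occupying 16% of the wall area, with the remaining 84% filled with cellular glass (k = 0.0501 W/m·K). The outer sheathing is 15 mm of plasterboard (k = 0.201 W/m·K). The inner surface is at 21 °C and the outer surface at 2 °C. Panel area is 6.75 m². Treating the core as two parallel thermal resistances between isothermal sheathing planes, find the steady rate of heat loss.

Q ≈ 712 W

Sheathing layers in series; stud and cavity paths in parallel between them.
R_inner = 0.018/(0.193×6.75) = 0.01382 K/W
R_stud  = 0.095/(48.1×0.16×6.75) = 0.001829 K/W
R_cav   = 0.095/(0.0501×0.84×6.75) = 0.3344 K/W
1/R_core = 1/R_stud + 1/R_cav → R_core = 0.001819 K/W
R_outer = 0.015/(0.201×6.75) = 0.01106 K/W
R_total = 0.02669 K/W
Q = ΔT/R_total = 19/0.02669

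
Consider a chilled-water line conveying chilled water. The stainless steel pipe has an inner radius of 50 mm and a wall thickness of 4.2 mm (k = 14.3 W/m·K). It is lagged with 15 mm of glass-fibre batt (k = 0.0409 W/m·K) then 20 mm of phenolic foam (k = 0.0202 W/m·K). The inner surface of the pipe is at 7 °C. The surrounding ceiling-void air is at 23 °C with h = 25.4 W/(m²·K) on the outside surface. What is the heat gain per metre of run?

q′ ≈ 5.29 W/m

Per-layer cylindrical resistances, series-summed:
R_stainless steel pipe wall = ln(54.2/50)/(2π×14.3×1) = 8.977×10^-4 K/W
R_glass-fibre batt = ln(69.2/54.2)/(2π×0.0409×1) = 0.9507 K/W
R_phenolic foam = ln(89.2/69.2)/(2π×0.0202×1) = 2 K/W
R_outer film = 1/(h_o·2πr_oL) = 1/(25.4×2π×0.0892×1) = 0.07025 K/W
R_total = 3.022 K/W
Q = ΔT/R_total = 16/3.022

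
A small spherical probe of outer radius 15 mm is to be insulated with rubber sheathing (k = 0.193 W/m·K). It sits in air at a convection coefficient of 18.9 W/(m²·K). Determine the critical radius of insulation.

r_cr ≈ 20.4 mm

For a sphere r_cr = 2k/h = 2×0.193/18.9
r_cr = 20.4 mm; since the bare radius (15 mm) is below r_cr, adding a thin layer of insulation will *increase* heat loss.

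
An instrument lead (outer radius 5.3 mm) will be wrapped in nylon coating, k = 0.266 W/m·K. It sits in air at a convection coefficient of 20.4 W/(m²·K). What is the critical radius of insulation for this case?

r_cr ≈ 13 mm

For a cylinder r_cr = k/h = 0.266/20.4
r_cr = 13 mm; since the bare radius (5.3 mm) is below r_cr, adding a thin layer of insulation will *increase* heat loss.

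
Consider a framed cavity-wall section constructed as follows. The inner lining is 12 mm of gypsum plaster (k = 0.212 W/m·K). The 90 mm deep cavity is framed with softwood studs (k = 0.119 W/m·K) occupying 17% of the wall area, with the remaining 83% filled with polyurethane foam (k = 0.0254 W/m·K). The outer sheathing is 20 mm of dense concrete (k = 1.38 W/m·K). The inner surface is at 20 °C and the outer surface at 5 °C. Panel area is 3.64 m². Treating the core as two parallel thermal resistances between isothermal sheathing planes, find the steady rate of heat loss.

Q ≈ 24.3 W

Sheathing layers in series; stud and cavity paths in parallel between them.
R_inner = 0.012/(0.212×3.64) = 0.01555 K/W
R_stud  = 0.09/(0.119×0.17×3.64) = 1.222 K/W
R_cav   = 0.09/(0.0254×0.83×3.64) = 1.173 K/W
1/R_core = 1/R_stud + 1/R_cav → R_core = 0.5985 K/W
R_outer = 0.02/(1.38×3.64) = 0.003982 K/W
R_total = 0.618 K/W
Q = ΔT/R_total = 15/0.618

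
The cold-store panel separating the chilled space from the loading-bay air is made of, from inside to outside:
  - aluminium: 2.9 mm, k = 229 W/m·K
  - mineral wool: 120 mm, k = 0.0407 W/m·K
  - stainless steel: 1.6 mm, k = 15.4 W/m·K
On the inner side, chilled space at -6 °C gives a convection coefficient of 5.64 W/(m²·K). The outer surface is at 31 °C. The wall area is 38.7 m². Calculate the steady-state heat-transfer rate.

Using the resistance-network approach (series):
R_inner film = 1/(h_i·A) = 1/(5.64×38.7) = 0.004582 K/W
R_aluminium = L/(kA) = 0.0029/(229×38.7) = 3.272×10^-7 K/W
R_mineral wool = L/(kA) = 0.12/(0.0407×38.7) = 0.07619 K/W
R_stainless steel = L/(kA) = 0.0016/(15.4×38.7) = 2.685×10^-6 K/W
R_total = 0.08077 K/W
Q = ΔT / R_total = 37 / 0.08077

Q ≈ 458 W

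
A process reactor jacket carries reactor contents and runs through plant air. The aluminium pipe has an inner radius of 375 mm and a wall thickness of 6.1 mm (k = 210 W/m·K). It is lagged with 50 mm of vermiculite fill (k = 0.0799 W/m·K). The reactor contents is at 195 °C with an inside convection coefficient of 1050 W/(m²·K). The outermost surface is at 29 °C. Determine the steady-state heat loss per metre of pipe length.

For a radial system each layer contributes R = ln(r_out/r_in)/(2πkL); films add R = 1/(hA).
R_inner film = 1/(h_i·2πr₁L) = 1/(1050×2π×0.375×1) = 4.042×10^-4 K/W
R_aluminium pipe wall = ln(381.1/375)/(2π×210×1) = 1.223×10^-5 K/W
R_vermiculite fill = ln(431.1/381.1)/(2π×0.0799×1) = 0.2456 K/W
R_total = 0.246 K/W
Q = ΔT/R_total = 166/0.246

q′ ≈ 675 W/m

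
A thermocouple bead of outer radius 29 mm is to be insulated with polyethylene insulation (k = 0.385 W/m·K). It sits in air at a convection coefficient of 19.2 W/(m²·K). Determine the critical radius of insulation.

r_cr ≈ 40.1 mm

For a sphere r_cr = 2k/h = 2×0.385/19.2
r_cr = 40.1 mm; since the bare radius (29 mm) is below r_cr, adding a thin layer of insulation will *increase* heat loss.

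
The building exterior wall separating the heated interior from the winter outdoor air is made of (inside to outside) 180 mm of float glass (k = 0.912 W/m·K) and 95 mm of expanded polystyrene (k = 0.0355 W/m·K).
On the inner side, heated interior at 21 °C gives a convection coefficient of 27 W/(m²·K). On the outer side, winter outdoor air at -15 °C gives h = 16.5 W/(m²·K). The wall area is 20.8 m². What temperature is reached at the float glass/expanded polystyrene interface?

T ≈ 18.2 °C

Using the resistance-network approach (series):
R_inner film = 1/(h_i·A) = 1/(27×20.8) = 0.001781 K/W
R_float glass = L/(kA) = 0.18/(0.912×20.8) = 0.009489 K/W
R_expanded polystyrene = L/(kA) = 0.095/(0.0355×20.8) = 0.1287 K/W
R_outer film = 1/(h_o·A) = 1/(16.5×20.8) = 0.002914 K/W
R_total = 0.1428 K/W;  Q = ΔT/R_total = 36/0.1428 = 252 W
T_interface = T_inner − Q·ΣR(inner→interface) = 21 − 252×0.01127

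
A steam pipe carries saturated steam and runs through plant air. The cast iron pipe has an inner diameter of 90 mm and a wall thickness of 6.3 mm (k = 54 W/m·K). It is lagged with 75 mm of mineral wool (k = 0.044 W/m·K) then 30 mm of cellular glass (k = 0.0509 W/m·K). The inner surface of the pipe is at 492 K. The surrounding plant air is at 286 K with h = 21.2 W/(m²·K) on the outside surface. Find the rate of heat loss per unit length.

q′ ≈ 51.8 W/m

For a radial system each layer contributes R = ln(r_out/r_in)/(2πkL); films add R = 1/(hA).
R_cast iron pipe wall = ln(51.3/45)/(2π×54×1) = 3.862×10^-4 K/W
R_mineral wool = ln(126.3/51.3)/(2π×0.044×1) = 3.259 K/W
R_cellular glass = ln(156.3/126.3)/(2π×0.0509×1) = 0.6664 K/W
R_outer film = 1/(h_o·2πr_oL) = 1/(21.2×2π×0.1563×1) = 0.04803 K/W
R_total = 3.974 K/W
Q = ΔT/R_total = 206/3.974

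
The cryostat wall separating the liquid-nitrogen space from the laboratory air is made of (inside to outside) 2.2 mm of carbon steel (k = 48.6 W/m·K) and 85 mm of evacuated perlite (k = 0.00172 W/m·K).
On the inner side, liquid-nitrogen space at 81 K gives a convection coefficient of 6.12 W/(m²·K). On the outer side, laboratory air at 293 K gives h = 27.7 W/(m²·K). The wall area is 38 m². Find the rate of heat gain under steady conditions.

Q ≈ 162 W

Treating each layer as a thermal resistance in series:
R_inner film = 1/(h_i·A) = 1/(6.12×38) = 0.0043 K/W
R_carbon steel = L/(kA) = 0.0022/(48.6×38) = 1.191×10^-6 K/W
R_evacuated perlite = L/(kA) = 0.085/(0.00172×38) = 1.3 K/W
R_outer film = 1/(h_o·A) = 1/(27.7×38) = 9.5×10^-4 K/W
R_total = 1.306 K/W
Q = ΔT / R_total = 212 / 1.306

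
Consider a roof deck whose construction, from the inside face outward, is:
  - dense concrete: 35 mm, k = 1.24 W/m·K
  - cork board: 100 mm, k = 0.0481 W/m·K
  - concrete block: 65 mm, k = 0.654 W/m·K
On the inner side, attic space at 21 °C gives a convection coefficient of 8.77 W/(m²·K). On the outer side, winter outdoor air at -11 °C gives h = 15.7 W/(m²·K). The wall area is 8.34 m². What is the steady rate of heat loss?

Treating each layer as a thermal resistance in series:
R_inner film = 1/(h_i·A) = 1/(8.77×8.34) = 0.01367 K/W
R_dense concrete = L/(kA) = 0.035/(1.24×8.34) = 0.003384 K/W
R_cork board = L/(kA) = 0.1/(0.0481×8.34) = 0.2493 K/W
R_concrete block = L/(kA) = 0.065/(0.654×8.34) = 0.01192 K/W
R_outer film = 1/(h_o·A) = 1/(15.7×8.34) = 0.007637 K/W
R_total = 0.2859 K/W
Q = ΔT / R_total = 32 / 0.2859

Q ≈ 112 W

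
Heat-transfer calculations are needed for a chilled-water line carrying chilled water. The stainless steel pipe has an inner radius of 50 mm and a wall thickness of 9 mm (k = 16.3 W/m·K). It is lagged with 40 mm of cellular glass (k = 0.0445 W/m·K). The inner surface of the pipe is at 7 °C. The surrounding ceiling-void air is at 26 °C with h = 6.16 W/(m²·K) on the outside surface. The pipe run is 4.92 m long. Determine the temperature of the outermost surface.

For a radial system each layer contributes R = ln(r_out/r_in)/(2πkL); films add R = 1/(hA).
R_stainless steel pipe wall = ln(59/50)/(2π×16.3×4.92) = 3.285×10^-4 K/W
R_cellular glass = ln(99/59)/(2π×0.0445×4.92) = 0.3762 K/W
R_outer film = 1/(h_o·2πr_oL) = 1/(6.16×2π×0.099×4.92) = 0.05304 K/W
R_total = 0.4296 K/W
Q = ΔT/R_total = 19/0.4296
Q = 44.2 W
T_interface = T_inner + Q·ΣR(inner→interface) = 7 + 44.2×0.3766

T ≈ 23.7 °C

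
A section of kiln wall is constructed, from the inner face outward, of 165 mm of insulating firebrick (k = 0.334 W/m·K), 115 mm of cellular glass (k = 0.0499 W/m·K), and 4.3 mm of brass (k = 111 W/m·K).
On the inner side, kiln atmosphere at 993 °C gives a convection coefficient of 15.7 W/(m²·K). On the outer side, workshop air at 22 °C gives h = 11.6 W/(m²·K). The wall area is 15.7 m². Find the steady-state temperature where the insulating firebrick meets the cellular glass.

Using the resistance-network approach (series):
R_inner film = 1/(h_i·A) = 1/(15.7×15.7) = 0.004057 K/W
R_insulating firebrick = L/(kA) = 0.165/(0.334×15.7) = 0.03147 K/W
R_cellular glass = L/(kA) = 0.115/(0.0499×15.7) = 0.1468 K/W
R_brass = L/(kA) = 0.0043/(111×15.7) = 2.467×10^-6 K/W
R_outer film = 1/(h_o·A) = 1/(11.6×15.7) = 0.005491 K/W
R_total = 0.1878 K/W;  Q = ΔT/R_total = 971/0.1878 = 5170 W
T_interface = T_inner − Q·ΣR(inner→interface) = 993 − 5170×0.03552

T ≈ 809 °C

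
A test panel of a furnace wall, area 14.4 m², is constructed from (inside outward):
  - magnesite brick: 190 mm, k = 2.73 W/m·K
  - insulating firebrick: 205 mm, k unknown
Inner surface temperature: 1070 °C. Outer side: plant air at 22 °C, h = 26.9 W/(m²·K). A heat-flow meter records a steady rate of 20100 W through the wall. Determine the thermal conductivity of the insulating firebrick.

Treating each layer as a thermal resistance in series:
R_magnesite brick = L/(kA) = 0.19/(2.73×14.4) = 0.004833 K/W
R_outer film = 1/(h_o·A) = 1/(26.9×14.4) = 0.002582 K/W
Sum of known resistances R_other = 0.007415 K/W
Total R = ΔT/Q = 1048/20100 = 0.05214 K/W
R_insulating firebrick = R_total − R_other = 0.04472 K/W
k = L/(R·A) = 0.205/(0.04472×14.4)

k ≈ 0.318 W/(m·K)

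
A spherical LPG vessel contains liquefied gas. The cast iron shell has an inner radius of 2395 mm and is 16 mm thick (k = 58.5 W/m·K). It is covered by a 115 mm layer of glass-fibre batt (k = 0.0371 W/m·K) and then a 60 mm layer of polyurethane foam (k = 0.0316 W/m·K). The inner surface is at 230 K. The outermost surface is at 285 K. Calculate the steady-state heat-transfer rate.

Spherical conduction: R = (1/r_in − 1/r_out)/(4πk) per layer; series-sum.
R_cast iron shell = (1/2.395 − 1/2.411)/(4π×58.5) = 3.769×10^-6 K/W
R_glass-fibre batt = (1/2.411 − 1/2.526)/(4π×0.0371) = 0.0405 K/W
R_polyurethane foam = (1/2.526 − 1/2.586)/(4π×0.0316) = 0.02313 K/W
R_total = 0.06364 K/W
Q = ΔT/R_total = 55/0.06364

Q ≈ 864 W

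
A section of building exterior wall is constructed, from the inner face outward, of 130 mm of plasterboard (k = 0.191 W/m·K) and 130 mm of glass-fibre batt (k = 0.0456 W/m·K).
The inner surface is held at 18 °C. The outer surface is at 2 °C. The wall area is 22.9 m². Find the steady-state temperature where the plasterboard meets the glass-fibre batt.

Series thermal resistances:
R_plasterboard = L/(kA) = 0.13/(0.191×22.9) = 0.02972 K/W
R_glass-fibre batt = L/(kA) = 0.13/(0.0456×22.9) = 0.1245 K/W
R_total = 0.1542 K/W;  Q = ΔT/R_total = 16/0.1542 = 103.8 W
T_interface = T_inner − Q·ΣR(inner→interface) = 18 − 104×0.02972

T ≈ 14.9 °C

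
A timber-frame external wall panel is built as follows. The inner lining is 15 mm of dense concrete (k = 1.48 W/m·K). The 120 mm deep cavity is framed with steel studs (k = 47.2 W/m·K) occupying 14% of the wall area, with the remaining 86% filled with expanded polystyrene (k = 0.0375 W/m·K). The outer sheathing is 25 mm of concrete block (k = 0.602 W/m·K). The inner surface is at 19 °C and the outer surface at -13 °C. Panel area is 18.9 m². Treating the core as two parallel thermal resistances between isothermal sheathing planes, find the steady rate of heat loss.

Q ≈ 8670 W

Sheathing layers in series; stud and cavity paths in parallel between them.
R_inner = 0.015/(1.48×18.9) = 5.363×10^-4 K/W
R_stud  = 0.12/(47.2×0.14×18.9) = 9.608×10^-4 K/W
R_cav   = 0.12/(0.0375×0.86×18.9) = 0.1969 K/W
1/R_core = 1/R_stud + 1/R_cav → R_core = 9.562×10^-4 K/W
R_outer = 0.025/(0.602×18.9) = 0.002197 K/W
R_total = 0.00369 K/W
Q = ΔT/R_total = 32/0.00369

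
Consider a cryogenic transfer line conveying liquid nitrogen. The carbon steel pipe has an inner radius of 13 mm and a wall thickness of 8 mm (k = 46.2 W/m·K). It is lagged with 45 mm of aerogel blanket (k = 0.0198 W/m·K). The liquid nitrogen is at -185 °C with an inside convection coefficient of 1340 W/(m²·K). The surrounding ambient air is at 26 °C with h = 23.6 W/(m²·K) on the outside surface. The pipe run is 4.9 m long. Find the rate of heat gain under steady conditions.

Radial resistances (cylindrical: R_cond = ln(r_o/r_i)/(2πkL), R_conv = 1/(h·2πrL)):
R_inner film = 1/(h_i·2πr₁L) = 1/(1340×2π×0.013×4.9) = 0.001865 K/W
R_carbon steel pipe wall = ln(21/13)/(2π×46.2×4.9) = 3.372×10^-4 K/W
R_aerogel blanket = ln(66/21)/(2π×0.0198×4.9) = 1.879 K/W
R_outer film = 1/(h_o·2πr_oL) = 1/(23.6×2π×0.066×4.9) = 0.02085 K/W
R_total = 1.902 K/W
Q = ΔT/R_total = 211/1.902

Q ≈ 111 W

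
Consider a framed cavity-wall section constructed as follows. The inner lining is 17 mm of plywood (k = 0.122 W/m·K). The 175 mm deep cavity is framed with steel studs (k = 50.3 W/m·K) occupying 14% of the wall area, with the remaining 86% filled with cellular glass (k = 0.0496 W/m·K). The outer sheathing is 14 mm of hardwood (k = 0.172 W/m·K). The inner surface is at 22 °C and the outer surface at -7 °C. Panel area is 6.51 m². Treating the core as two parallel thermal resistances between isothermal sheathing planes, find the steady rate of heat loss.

Sheathing layers in series; stud and cavity paths in parallel between them.
R_inner = 0.017/(0.122×6.51) = 0.0214 K/W
R_stud  = 0.175/(50.3×0.14×6.51) = 0.003817 K/W
R_cav   = 0.175/(0.0496×0.86×6.51) = 0.6302 K/W
1/R_core = 1/R_stud + 1/R_cav → R_core = 0.003794 K/W
R_outer = 0.014/(0.172×6.51) = 0.0125 K/W
R_total = 0.0377 K/W
Q = ΔT/R_total = 29/0.0377

Q ≈ 769 W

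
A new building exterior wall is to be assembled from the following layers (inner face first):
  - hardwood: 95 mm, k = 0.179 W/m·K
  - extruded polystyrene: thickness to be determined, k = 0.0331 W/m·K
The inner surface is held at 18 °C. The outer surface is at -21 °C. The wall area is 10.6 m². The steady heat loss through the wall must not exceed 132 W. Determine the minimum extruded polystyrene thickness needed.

L ≈ 86.1 mm

Model the wall as resistances in series:
R_hardwood = L/(kA) = 0.095/(0.179×10.6) = 0.05007 K/W
Sum of the known resistances R_other = 0.05007 K/W
Required total resistance R_tot = ΔT/Q_allow = 39/132 = 0.2955 K/W
R_extruded polystyrene = R_tot − R_other = 0.2454 K/W
L = R·k·A = 0.2454×0.0331×10.6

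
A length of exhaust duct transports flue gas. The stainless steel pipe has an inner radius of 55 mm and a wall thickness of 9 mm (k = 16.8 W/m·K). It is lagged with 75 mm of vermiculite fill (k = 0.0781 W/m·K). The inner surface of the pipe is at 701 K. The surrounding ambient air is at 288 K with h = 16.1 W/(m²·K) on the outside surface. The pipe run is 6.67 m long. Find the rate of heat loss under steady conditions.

Q ≈ 1670 W

Per-layer cylindrical resistances, series-summed:
R_stainless steel pipe wall = ln(64/55)/(2π×16.8×6.67) = 2.152×10^-4 K/W
R_vermiculite fill = ln(139/64)/(2π×0.0781×6.67) = 0.237 K/W
R_outer film = 1/(h_o·2πr_oL) = 1/(16.1×2π×0.139×6.67) = 0.01066 K/W
R_total = 0.2478 K/W
Q = ΔT/R_total = 413/0.2478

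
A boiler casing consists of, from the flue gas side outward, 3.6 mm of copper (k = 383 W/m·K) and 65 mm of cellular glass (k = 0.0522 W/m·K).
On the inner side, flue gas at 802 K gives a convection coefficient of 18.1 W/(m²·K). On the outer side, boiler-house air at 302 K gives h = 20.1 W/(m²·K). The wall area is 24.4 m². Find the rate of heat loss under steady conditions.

Q ≈ 9040 W

Using the resistance-network approach (series):
R_inner film = 1/(h_i·A) = 1/(18.1×24.4) = 0.002264 K/W
R_copper = L/(kA) = 0.0036/(383×24.4) = 3.852×10^-7 K/W
R_cellular glass = L/(kA) = 0.065/(0.0522×24.4) = 0.05103 K/W
R_outer film = 1/(h_o·A) = 1/(20.1×24.4) = 0.002039 K/W
R_total = 0.05534 K/W
Q = ΔT / R_total = 500 / 0.05534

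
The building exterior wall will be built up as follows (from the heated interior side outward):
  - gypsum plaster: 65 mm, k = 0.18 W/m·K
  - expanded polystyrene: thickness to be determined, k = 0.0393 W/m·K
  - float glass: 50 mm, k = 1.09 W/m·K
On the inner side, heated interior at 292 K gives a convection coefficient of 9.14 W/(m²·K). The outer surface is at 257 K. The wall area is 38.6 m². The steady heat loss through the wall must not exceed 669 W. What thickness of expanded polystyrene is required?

L ≈ 59.1 mm

Thermal resistances in series:
R_inner film = 1/(h_i·A) = 1/(9.14×38.6) = 0.002834 K/W
R_gypsum plaster = L/(kA) = 0.065/(0.18×38.6) = 0.009355 K/W
R_float glass = L/(kA) = 0.05/(1.09×38.6) = 0.001188 K/W
Sum of the known resistances R_other = 0.01338 K/W
Required total resistance R_tot = ΔT/Q_allow = 35/669 = 0.05232 K/W
R_expanded polystyrene = R_tot − R_other = 0.03894 K/W
L = R·k·A = 0.03894×0.0393×38.6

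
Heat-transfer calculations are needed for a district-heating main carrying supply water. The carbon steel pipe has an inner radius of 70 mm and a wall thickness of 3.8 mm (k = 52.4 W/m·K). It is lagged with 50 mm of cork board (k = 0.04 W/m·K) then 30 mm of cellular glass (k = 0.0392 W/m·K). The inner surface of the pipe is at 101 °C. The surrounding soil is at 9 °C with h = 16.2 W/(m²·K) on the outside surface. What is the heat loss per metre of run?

Treating each annulus and film as a series resistance:
R_carbon steel pipe wall = ln(73.8/70)/(2π×52.4×1) = 1.606×10^-4 K/W
R_cork board = ln(123.8/73.8)/(2π×0.04×1) = 2.058 K/W
R_cellular glass = ln(153.8/123.8)/(2π×0.0392×1) = 0.881 K/W
R_outer film = 1/(h_o·2πr_oL) = 1/(16.2×2π×0.1538×1) = 0.06388 K/W
R_total = 3.003 K/W
Q = ΔT/R_total = 92/3.003

q′ ≈ 30.6 W/m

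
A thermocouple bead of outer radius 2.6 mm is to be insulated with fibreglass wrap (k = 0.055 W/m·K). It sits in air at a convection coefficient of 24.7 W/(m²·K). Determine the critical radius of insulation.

For a sphere r_cr = 2k/h = 2×0.055/24.7
r_cr = 4.45 mm; since the bare radius (2.6 mm) is below r_cr, adding a thin layer of insulation will *increase* heat loss.

r_cr ≈ 4.45 mm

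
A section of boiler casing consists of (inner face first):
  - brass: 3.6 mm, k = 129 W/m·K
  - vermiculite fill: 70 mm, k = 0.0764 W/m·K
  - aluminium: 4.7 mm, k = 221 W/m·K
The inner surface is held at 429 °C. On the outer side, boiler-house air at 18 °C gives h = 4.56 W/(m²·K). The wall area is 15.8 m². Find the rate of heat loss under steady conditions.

Series thermal resistances:
R_brass = L/(kA) = 0.0036/(129×15.8) = 1.766×10^-6 K/W
R_vermiculite fill = L/(kA) = 0.07/(0.0764×15.8) = 0.05799 K/W
R_aluminium = L/(kA) = 0.0047/(221×15.8) = 1.346×10^-6 K/W
R_outer film = 1/(h_o·A) = 1/(4.56×15.8) = 0.01388 K/W
R_total = 0.07187 K/W
Q = ΔT / R_total = 411 / 0.07187

Q ≈ 5720 W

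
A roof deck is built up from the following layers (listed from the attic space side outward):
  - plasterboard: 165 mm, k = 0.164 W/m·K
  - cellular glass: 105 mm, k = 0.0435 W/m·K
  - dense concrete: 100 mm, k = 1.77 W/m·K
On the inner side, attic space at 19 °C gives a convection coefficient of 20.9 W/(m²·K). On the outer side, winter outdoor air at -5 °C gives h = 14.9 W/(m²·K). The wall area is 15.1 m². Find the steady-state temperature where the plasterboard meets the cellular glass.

T ≈ 12 °C

Treating each layer as a thermal resistance in series:
R_inner film = 1/(h_i·A) = 1/(20.9×15.1) = 0.003169 K/W
R_plasterboard = L/(kA) = 0.165/(0.164×15.1) = 0.06663 K/W
R_cellular glass = L/(kA) = 0.105/(0.0435×15.1) = 0.1599 K/W
R_dense concrete = L/(kA) = 0.1/(1.77×15.1) = 0.003742 K/W
R_outer film = 1/(h_o·A) = 1/(14.9×15.1) = 0.004445 K/W
R_total = 0.2378 K/W;  Q = ΔT/R_total = 24/0.2378 = 100.9 W
T_interface = T_inner − Q·ΣR(inner→interface) = 19 − 101×0.0698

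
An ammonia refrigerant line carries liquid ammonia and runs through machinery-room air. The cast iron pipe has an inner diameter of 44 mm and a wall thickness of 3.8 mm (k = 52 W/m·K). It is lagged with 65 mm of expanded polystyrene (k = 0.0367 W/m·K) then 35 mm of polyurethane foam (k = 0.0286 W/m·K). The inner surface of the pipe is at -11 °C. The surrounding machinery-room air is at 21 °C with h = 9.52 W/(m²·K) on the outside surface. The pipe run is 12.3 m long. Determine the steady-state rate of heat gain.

Q ≈ 53.2 W

Per-layer cylindrical resistances, series-summed:
R_cast iron pipe wall = ln(25.8/22)/(2π×52×12.3) = 3.965×10^-5 K/W
R_expanded polystyrene = ln(90.8/25.8)/(2π×0.0367×12.3) = 0.4436 K/W
R_polyurethane foam = ln(125.8/90.8)/(2π×0.0286×12.3) = 0.1475 K/W
R_outer film = 1/(h_o·2πr_oL) = 1/(9.52×2π×0.1258×12.3) = 0.0108 K/W
R_total = 0.602 K/W
Q = ΔT/R_total = 32/0.602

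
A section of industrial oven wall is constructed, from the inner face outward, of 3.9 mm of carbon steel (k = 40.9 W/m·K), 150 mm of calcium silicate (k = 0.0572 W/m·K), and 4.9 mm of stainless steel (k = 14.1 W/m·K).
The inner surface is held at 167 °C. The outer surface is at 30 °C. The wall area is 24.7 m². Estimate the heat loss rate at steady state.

Q ≈ 1290 W

Treating each layer as a thermal resistance in series:
R_carbon steel = L/(kA) = 0.0039/(40.9×24.7) = 3.861×10^-6 K/W
R_calcium silicate = L/(kA) = 0.15/(0.0572×24.7) = 0.1062 K/W
R_stainless steel = L/(kA) = 0.0049/(14.1×24.7) = 1.407×10^-5 K/W
R_total = 0.1062 K/W
Q = ΔT / R_total = 137 / 0.1062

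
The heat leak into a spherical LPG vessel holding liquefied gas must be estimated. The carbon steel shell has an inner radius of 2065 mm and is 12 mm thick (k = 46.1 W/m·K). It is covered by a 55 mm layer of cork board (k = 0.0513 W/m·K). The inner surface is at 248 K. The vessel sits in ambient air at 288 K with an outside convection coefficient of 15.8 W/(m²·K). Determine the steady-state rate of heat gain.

Q ≈ 1960 W

Spherical conduction: R = (1/r_in − 1/r_out)/(4πk) per layer; series-sum.
R_carbon steel shell = (1/2.065 − 1/2.077)/(4π×46.1) = 4.83×10^-6 K/W
R_cork board = (1/2.077 − 1/2.132)/(4π×0.0513) = 0.01927 K/W
R_outer film = 1/(h·4πr_o²) = 1/(15.8×4π×2.132²) = 0.001108 K/W
R_total = 0.02038 K/W
Q = ΔT/R_total = 40/0.02038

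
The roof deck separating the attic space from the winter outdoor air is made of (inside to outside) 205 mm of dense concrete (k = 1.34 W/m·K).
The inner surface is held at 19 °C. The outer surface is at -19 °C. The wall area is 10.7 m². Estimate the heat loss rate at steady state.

Model the wall as resistances in series:
R_dense concrete = L/(kA) = 0.205/(1.34×10.7) = 0.0143 K/W
R_total = 0.0143 K/W
Q = ΔT / R_total = 38 / 0.0143

Q ≈ 2660 W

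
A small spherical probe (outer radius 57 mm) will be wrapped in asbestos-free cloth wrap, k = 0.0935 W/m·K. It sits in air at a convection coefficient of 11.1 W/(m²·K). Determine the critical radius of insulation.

r_cr ≈ 16.8 mm

For a sphere r_cr = 2k/h = 2×0.0935/11.1
r_cr = 16.8 mm; since the bare radius (57 mm) is above r_cr, any added insulation will reduce heat loss.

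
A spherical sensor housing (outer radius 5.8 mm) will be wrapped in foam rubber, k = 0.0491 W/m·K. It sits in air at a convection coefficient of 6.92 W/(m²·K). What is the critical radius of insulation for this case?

For a sphere r_cr = 2k/h = 2×0.0491/6.92
r_cr = 14.2 mm; since the bare radius (5.8 mm) is below r_cr, adding a thin layer of insulation will *increase* heat loss.

r_cr ≈ 14.2 mm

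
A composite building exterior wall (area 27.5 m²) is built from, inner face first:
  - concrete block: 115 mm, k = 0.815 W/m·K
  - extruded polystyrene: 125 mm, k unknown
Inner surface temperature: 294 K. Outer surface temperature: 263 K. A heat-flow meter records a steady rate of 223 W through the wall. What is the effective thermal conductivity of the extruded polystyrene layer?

Using the resistance-network approach (series):
R_concrete block = L/(kA) = 0.115/(0.815×27.5) = 0.005131 K/W
Sum of known resistances R_other = 0.005131 K/W
Total R = ΔT/Q = 31/223 = 0.139 K/W
R_extruded polystyrene = R_total − R_other = 0.1339 K/W
k = L/(R·A) = 0.125/(0.1339×27.5)

k ≈ 0.034 W/(m·K)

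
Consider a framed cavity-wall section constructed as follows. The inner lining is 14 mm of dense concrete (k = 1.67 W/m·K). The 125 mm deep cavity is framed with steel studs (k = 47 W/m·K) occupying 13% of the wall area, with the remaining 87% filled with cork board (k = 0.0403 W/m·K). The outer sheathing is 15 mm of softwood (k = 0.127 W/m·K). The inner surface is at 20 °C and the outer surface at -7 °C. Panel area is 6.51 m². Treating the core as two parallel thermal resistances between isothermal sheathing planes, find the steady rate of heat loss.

Q ≈ 1200 W

Sheathing layers in series; stud and cavity paths in parallel between them.
R_inner = 0.014/(1.67×6.51) = 0.001288 K/W
R_stud  = 0.125/(47×0.13×6.51) = 0.003143 K/W
R_cav   = 0.125/(0.0403×0.87×6.51) = 0.5477 K/W
1/R_core = 1/R_stud + 1/R_cav → R_core = 0.003125 K/W
R_outer = 0.015/(0.127×6.51) = 0.01814 K/W
R_total = 0.02256 K/W
Q = ΔT/R_total = 27/0.02256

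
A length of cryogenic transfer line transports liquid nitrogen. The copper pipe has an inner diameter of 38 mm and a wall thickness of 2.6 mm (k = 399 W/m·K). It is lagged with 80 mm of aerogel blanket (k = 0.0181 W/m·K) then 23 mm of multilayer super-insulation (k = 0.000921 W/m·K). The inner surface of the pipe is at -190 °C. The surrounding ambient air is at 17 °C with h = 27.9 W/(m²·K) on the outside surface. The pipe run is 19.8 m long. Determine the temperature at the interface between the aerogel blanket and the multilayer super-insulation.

Cylindrical conduction, so R = ln(r₂/r₁)/(2πkL) per layer, in series:
R_copper pipe wall = ln(21.6/19)/(2π×399×19.8) = 2.584×10^-6 K/W
R_aerogel blanket = ln(101.6/21.6)/(2π×0.0181×19.8) = 0.6876 K/W
R_multilayer super-insulation = ln(124.6/101.6)/(2π×0.000921×19.8) = 1.781 K/W
R_outer film = 1/(h_o·2πr_oL) = 1/(27.9×2π×0.1246×19.8) = 0.002312 K/W
R_total = 2.471 K/W
Q = ΔT/R_total = 207/2.471
Q = 83.8 W
T_interface = T_inner + Q·ΣR(inner→interface) = -190 + 83.8×0.6876

T ≈ -132 °C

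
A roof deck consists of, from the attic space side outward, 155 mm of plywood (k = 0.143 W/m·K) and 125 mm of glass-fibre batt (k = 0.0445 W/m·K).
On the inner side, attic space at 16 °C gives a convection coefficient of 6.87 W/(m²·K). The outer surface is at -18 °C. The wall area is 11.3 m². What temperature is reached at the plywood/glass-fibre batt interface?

Using the resistance-network approach (series):
R_inner film = 1/(h_i·A) = 1/(6.87×11.3) = 0.01288 K/W
R_plywood = L/(kA) = 0.155/(0.143×11.3) = 0.09592 K/W
R_glass-fibre batt = L/(kA) = 0.125/(0.0445×11.3) = 0.2486 K/W
R_total = 0.3574 K/W;  Q = ΔT/R_total = 34/0.3574 = 95.14 W
T_interface = T_inner − Q·ΣR(inner→interface) = 16 − 95.1×0.1088

T ≈ 5.65 °C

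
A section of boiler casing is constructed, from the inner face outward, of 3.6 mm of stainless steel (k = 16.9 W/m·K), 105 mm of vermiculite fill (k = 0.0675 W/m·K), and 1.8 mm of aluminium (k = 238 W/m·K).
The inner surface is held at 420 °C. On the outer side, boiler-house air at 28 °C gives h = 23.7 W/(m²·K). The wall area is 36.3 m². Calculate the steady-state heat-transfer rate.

Using the resistance-network approach (series):
R_stainless steel = L/(kA) = 0.0036/(16.9×36.3) = 5.868×10^-6 K/W
R_vermiculite fill = L/(kA) = 0.105/(0.0675×36.3) = 0.04285 K/W
R_aluminium = L/(kA) = 0.0018/(238×36.3) = 2.083×10^-7 K/W
R_outer film = 1/(h_o·A) = 1/(23.7×36.3) = 0.001162 K/W
R_total = 0.04402 K/W
Q = ΔT / R_total = 392 / 0.04402

Q ≈ 8900 W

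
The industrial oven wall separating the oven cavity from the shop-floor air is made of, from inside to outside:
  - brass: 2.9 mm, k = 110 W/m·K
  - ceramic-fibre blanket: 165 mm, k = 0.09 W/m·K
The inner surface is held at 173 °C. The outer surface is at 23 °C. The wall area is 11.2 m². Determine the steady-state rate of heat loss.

Q ≈ 916 W

Treating each layer as a thermal resistance in series:
R_brass = L/(kA) = 0.0029/(110×11.2) = 2.354×10^-6 K/W
R_ceramic-fibre blanket = L/(kA) = 0.165/(0.09×11.2) = 0.1637 K/W
R_total = 0.1637 K/W
Q = ΔT / R_total = 150 / 0.1637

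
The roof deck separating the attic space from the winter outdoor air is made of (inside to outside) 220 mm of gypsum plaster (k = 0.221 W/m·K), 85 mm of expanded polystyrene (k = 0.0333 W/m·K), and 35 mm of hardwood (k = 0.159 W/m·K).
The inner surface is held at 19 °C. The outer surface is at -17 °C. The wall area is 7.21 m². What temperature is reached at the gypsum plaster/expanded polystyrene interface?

Using the resistance-network approach (series):
R_gypsum plaster = L/(kA) = 0.22/(0.221×7.21) = 0.1381 K/W
R_expanded polystyrene = L/(kA) = 0.085/(0.0333×7.21) = 0.354 K/W
R_hardwood = L/(kA) = 0.035/(0.159×7.21) = 0.03053 K/W
R_total = 0.5226 K/W;  Q = ΔT/R_total = 36/0.5226 = 68.88 W
T_interface = T_inner − Q·ΣR(inner→interface) = 19 − 68.9×0.1381

T ≈ 9.49 °C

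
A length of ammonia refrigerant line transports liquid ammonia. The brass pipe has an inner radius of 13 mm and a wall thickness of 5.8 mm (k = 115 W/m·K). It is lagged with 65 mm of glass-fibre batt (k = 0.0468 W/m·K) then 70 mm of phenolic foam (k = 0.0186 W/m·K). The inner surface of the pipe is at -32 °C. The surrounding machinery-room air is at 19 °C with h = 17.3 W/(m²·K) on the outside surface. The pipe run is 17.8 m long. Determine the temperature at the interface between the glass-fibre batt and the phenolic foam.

T ≈ -6.93 °C

Radial resistances (cylindrical: R_cond = ln(r_o/r_i)/(2πkL), R_conv = 1/(h·2πrL)):
R_brass pipe wall = ln(18.8/13)/(2π×115×17.8) = 2.868×10^-5 K/W
R_glass-fibre batt = ln(83.8/18.8)/(2π×0.0468×17.8) = 0.2855 K/W
R_phenolic foam = ln(153.8/83.8)/(2π×0.0186×17.8) = 0.2919 K/W
R_outer film = 1/(h_o·2πr_oL) = 1/(17.3×2π×0.1538×17.8) = 0.00336 K/W
R_total = 0.5808 K/W
Q = ΔT/R_total = 51/0.5808
Q = 87.8 W
T_interface = T_inner + Q·ΣR(inner→interface) = -32 + 87.8×0.2856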